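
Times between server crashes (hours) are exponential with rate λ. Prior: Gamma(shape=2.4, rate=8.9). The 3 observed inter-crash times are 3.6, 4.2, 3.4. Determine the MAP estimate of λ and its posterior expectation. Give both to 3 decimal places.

MAP = 0.219, posterior mean = 0.269

Σ times = 11.2. Posterior: Gamma(shape = 2.4+3 = 5.4, rate = 8.9+11.2 = 20.1).
Mode = (α−1)/β = 4.4/20.1 = 0.219.
Mean = α/β = 5.4/20.1 = 0.269.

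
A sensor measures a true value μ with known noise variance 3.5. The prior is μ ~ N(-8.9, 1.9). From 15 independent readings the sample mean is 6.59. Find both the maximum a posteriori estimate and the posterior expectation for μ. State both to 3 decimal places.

MAP = 4.896, posterior mean = 4.896

Posterior for μ is Normal. Precision-weighted mean: (1/1.9·-8.9 + 15/3.5·6.59) / (1/1.9 + 15/3.5) = 4.896.
A Normal posterior is symmetric, so mode = mean.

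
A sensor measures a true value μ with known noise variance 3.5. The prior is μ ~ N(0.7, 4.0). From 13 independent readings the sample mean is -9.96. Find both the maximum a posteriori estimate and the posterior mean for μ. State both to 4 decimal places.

Posterior for μ is Normal. Precision-weighted mean: (1/4.0·0.7 + 13/3.5·-9.96) / (1/4.0 + 13/3.5) = -9.2877.
A Normal posterior is symmetric, so mode = mean.

maximum a posteriori estimate = -9.2877, posterior mean = -9.2877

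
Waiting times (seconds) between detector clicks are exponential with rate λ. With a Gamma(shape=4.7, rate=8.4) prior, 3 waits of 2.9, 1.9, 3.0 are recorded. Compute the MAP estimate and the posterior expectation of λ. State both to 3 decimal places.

Σ times = 7.8. Posterior: Gamma(shape = 4.7+3 = 7.7, rate = 8.4+7.8 = 16.2).
Mode = (α−1)/β = 6.7/16.2 = 0.414.
Mean = α/β = 7.7/16.2 = 0.475.

MAP estimate = 0.414, posterior expectation = 0.475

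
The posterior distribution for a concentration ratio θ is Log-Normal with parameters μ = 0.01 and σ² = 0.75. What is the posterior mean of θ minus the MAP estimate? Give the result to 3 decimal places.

Mode = exp(μ − σ²) = exp(-0.74) = 0.477.
Mean = exp(μ + σ²/2) = exp(0.385) = 1.470.
Difference = 1.470 − 0.477 = 0.993.
The posterior is right-skewed, so the mean exceeds the mode.

0.993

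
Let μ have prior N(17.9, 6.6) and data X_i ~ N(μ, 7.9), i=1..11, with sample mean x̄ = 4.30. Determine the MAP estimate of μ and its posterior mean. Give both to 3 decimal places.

Posterior for μ is Normal. Precision-weighted mean: (1/6.6·17.9 + 11/7.9·4.30) / (1/6.6 + 11/7.9) = 5.635.
A Normal posterior is symmetric, so mode = mean.

MAP = 5.635, posterior mean = 5.635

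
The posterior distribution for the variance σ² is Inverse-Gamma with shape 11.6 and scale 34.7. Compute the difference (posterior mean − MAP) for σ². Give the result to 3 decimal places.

0.520

Mode = β/(α+1) = 34.7/12.6 = 2.754.
Mean = β/(α−1) = 34.7/10.6 = 3.274.
Difference = 3.274 − 2.754 = 0.520.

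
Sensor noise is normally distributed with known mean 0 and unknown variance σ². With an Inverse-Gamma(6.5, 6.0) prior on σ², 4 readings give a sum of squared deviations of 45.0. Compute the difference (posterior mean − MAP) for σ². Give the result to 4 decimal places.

0.8000

Posterior: Inverse-Gamma(shape = 6.5+4/2 = 8.5, scale = 6.0+45.0/2 = 28.5).
Mode = β/(α+1) = 28.5/9.5 = 3.0000.
Mean = β/(α−1) = 28.5/7.5 = 3.8000.
Difference = 3.8000 − 3.0000 = 0.8000.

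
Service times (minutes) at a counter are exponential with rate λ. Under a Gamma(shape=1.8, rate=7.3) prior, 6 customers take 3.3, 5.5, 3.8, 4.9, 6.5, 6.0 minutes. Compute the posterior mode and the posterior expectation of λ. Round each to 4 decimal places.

Σ times = 30.0. Posterior: Gamma(shape = 1.8+6 = 7.8, rate = 7.3+30.0 = 37.3).
Mode = (α−1)/β = 6.8/37.3 = 0.1823.
Mean = α/β = 7.8/37.3 = 0.2091.

MAP = 0.1823, posterior mean = 0.2091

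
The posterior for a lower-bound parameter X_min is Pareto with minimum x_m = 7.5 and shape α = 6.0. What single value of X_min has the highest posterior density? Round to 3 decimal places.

The Pareto density is strictly decreasing on [x_m, ∞), so the mode is x_m = 7.500.
Mean = α·x_m/(α−1) = 6.0·7.5/5.0 = 9.000.
This is the posterior mode — the MAP estimate.

7.500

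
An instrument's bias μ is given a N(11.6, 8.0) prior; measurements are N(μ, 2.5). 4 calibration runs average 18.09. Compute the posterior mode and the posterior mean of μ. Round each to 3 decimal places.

Posterior for μ is Normal. Precision-weighted mean: (1/8.0·11.6 + 4/2.5·18.09) / (1/8.0 + 4/2.5) = 17.620.
A Normal posterior is symmetric, so mode = mean.

posterior mode = 17.620, posterior mean = 17.620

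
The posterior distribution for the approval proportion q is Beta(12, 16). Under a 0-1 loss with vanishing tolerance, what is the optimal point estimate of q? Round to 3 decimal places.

0.423

Mode = (12−1)/(12+16−2) = 11/26 = 0.423.
Mean = 12/(12+16) = 12/28 = 0.429.
This is the posterior mode — the MAP estimate.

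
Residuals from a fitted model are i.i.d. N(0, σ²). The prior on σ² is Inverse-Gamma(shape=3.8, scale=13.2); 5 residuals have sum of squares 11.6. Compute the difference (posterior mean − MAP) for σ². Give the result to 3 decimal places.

0.982

Posterior: Inverse-Gamma(shape = 3.8+5/2 = 6.3, scale = 13.2+11.6/2 = 19.0).
Mode = β/(α+1) = 19.0/7.3 = 2.603.
Mean = β/(α−1) = 19.0/5.3 = 3.585.
Difference = 3.585 − 2.603 = 0.982.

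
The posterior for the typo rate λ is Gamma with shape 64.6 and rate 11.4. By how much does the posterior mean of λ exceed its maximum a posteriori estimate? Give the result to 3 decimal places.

Mode = (α−1)/β = 63.6/11.4 = 5.579.
Mean = α/β = 64.6/11.4 = 5.667.
Difference = 5.667 − 5.579 = 0.088.

0.088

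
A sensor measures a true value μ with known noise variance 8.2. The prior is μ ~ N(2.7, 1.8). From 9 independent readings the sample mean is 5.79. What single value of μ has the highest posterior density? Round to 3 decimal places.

4.752

Posterior for μ is Normal. Precision-weighted mean: (1/1.8·2.7 + 9/8.2·5.79) / (1/1.8 + 9/8.2) = 4.752.
A Normal posterior is symmetric, so mode = mean.
This is the posterior mode — the MAP estimate.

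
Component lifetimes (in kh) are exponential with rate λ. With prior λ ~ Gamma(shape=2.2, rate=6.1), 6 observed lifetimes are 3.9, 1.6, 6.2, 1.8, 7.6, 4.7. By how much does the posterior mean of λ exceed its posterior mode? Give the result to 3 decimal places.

Σ times = 25.8. Posterior: Gamma(shape = 2.2+6 = 8.2, rate = 6.1+25.8 = 31.9).
Mode = (α−1)/β = 7.2/31.9 = 0.226.
Mean = α/β = 8.2/31.9 = 0.257.
Difference = 0.257 − 0.226 = 0.031.

0.031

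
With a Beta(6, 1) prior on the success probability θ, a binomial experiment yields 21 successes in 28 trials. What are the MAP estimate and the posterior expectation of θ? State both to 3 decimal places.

Posterior: Beta(6+21, 1+7) = Beta(27, 8).
Mode = (27−1)/(27+8−2) = 26/33 = 0.788.
Mean = 27/(27+8) = 27/35 = 0.771.
Mode > mean: the posterior has a left tail.

MAP: 0.788. Posterior mean: 0.771.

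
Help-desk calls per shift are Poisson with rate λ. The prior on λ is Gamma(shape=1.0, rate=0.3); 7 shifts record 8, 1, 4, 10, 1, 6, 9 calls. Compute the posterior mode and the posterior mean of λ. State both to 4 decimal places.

MAP = 5.3425, posterior mean = 5.4795

Σ counts = 39. Posterior: Gamma(shape = 1.0+39 = 40.0, rate = 0.3+7 = 7.3).
Mode = (α−1)/β = 39.0/7.3 = 5.3425.
Mean = α/β = 40.0/7.3 = 5.4795.
The mean is pulled above the mode by the posterior's right skew.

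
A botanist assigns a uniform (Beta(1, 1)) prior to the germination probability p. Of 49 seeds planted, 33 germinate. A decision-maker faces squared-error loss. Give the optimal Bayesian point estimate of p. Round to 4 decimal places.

Posterior: Beta(1+33, 1+16) = Beta(34, 17).
Mode = (34−1)/(34+17−2) = 33/49 = 0.6735.
With a flat prior the MAP equals the MLE, 33/49.
Mean = 34/(34+17) = 34/51 = 0.6667.
Squared-error loss ⇒ the optimal estimator is the posterior mean.

0.6667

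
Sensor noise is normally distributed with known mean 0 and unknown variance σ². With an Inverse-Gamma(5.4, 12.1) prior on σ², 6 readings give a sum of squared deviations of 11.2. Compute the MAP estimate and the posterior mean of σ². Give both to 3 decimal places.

Posterior: Inverse-Gamma(shape = 5.4+6/2 = 8.4, scale = 12.1+11.2/2 = 17.7).
Mode = β/(α+1) = 17.7/9.4 = 1.883.
Mean = β/(α−1) = 17.7/7.4 = 2.392.

σ²_MAP = 1.883, E[σ²|data] = 2.392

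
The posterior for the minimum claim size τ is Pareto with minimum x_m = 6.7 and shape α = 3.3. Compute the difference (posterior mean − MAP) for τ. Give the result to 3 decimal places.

The Pareto density is strictly decreasing on [x_m, ∞), so the mode is x_m = 6.700.
Mean = α·x_m/(α−1) = 3.3·6.7/2.3 = 9.613.
Difference = 9.613 − 6.700 = 2.913.

2.913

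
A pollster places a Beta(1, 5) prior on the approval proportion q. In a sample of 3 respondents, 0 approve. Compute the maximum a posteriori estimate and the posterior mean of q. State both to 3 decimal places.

Posterior: Beta(1+0, 5+3) = Beta(1, 8).
Since α = 1 ≤ 1 and β > 1, the Beta density is monotone decreasing on [0,1]; the mode is at 0.
Mean = 1/(1+8) = 0.111.
The mean is pulled above the mode by the posterior's right skew.

MAP: 0.000. Posterior mean: 0.111.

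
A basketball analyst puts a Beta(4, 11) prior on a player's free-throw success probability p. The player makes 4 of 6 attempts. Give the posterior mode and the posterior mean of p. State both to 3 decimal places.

p_MAP = 0.368, E[p|data] = 0.381

Posterior: Beta(4+4, 11+2) = Beta(8, 13).
Mode = (8−1)/(8+13−2) = 7/19 = 0.368.
Mean = 8/(8+13) = 8/21 = 0.381.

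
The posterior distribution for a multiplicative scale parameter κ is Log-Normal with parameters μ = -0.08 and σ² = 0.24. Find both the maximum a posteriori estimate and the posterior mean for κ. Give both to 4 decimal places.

Mode = exp(μ − σ²) = exp(-0.32) = 0.7261.
Mean = exp(μ + σ²/2) = exp(0.040) = 1.0408.

MAP = 0.7261, posterior mean = 1.0408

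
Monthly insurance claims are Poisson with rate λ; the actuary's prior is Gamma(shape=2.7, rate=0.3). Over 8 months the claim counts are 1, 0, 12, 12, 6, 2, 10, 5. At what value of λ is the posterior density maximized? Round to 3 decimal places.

5.988

Σ counts = 48. Posterior: Gamma(shape = 2.7+48 = 50.7, rate = 0.3+8 = 8.3).
Mode = (α−1)/β = 49.7/8.3 = 5.988.
Mean = α/β = 50.7/8.3 = 6.108.
This is the posterior mode — the MAP estimate.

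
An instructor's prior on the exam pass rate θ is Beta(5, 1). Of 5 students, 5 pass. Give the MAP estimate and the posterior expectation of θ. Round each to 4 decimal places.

Posterior: Beta(5+5, 1+0) = Beta(10, 1).
Since β = 1 ≤ 1 and α > 1, the Beta density is monotone increasing on [0,1]; the mode is at 1.
Mean = 10/(10+1) = 0.9091.
Mode > mean: the posterior has a left tail.

MAP = 1.0000, posterior mean = 0.9091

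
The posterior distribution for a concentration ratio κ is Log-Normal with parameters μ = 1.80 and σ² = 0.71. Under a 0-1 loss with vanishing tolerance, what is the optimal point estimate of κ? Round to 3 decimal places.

Mode = exp(μ − σ²) = exp(1.09) = 2.974.
Mean = exp(μ + σ²/2) = exp(2.155) = 8.628.
This is the posterior mode — the MAP estimate.

2.974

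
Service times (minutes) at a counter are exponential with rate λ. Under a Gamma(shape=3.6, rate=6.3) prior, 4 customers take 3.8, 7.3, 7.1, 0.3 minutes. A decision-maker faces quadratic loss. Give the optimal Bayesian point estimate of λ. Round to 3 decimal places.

Σ times = 18.5. Posterior: Gamma(shape = 3.6+4 = 7.6, rate = 6.3+18.5 = 24.8).
Mode = (α−1)/β = 6.6/24.8 = 0.266.
Mean = α/β = 7.6/24.8 = 0.306.
Quadratic loss ⇒ the optimal estimator is the posterior mean.

0.306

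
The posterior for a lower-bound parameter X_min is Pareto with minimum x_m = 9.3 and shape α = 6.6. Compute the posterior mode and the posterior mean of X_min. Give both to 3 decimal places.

The Pareto density is strictly decreasing on [x_m, ∞), so the mode is x_m = 9.300.
Mean = α·x_m/(α−1) = 6.6·9.3/5.6 = 10.961.

X_min_MAP = 9.300, E[X_min|data] = 10.961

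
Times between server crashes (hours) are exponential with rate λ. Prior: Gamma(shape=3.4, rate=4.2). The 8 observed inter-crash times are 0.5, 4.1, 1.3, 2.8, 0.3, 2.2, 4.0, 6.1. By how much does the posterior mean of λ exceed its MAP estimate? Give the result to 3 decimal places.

Σ times = 21.3. Posterior: Gamma(shape = 3.4+8 = 11.4, rate = 4.2+21.3 = 25.5).
Mode = (α−1)/β = 10.4/25.5 = 0.408.
Mean = α/β = 11.4/25.5 = 0.447.
Difference = 0.447 − 0.408 = 0.039.

0.039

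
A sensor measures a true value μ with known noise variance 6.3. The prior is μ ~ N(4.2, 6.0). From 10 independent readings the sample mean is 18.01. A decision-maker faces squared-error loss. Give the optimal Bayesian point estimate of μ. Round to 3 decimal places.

Posterior for μ is Normal. Precision-weighted mean: (1/6.0·4.2 + 10/6.3·18.01) / (1/6.0 + 10/6.3) = 16.698.
A Normal posterior is symmetric, so mode = mean.
Squared-error loss ⇒ the optimal estimator is the posterior mean.

16.698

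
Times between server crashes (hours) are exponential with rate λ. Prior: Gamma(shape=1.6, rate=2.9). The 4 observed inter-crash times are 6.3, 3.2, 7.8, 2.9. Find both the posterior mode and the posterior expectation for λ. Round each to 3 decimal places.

Σ times = 20.2. Posterior: Gamma(shape = 1.6+4 = 5.6, rate = 2.9+20.2 = 23.1).
Mode = (α−1)/β = 4.6/23.1 = 0.199.
Mean = α/β = 5.6/23.1 = 0.242.

MAP = 0.199, posterior mean = 0.242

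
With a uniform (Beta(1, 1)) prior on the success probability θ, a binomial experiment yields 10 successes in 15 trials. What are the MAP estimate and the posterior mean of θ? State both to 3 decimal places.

Posterior: Beta(1+10, 1+5) = Beta(11, 6).
Mode = (11−1)/(11+6−2) = 10/15 = 0.667.
Mean = 11/(11+6) = 11/17 = 0.647.

MAP: 0.667. Posterior mean: 0.647.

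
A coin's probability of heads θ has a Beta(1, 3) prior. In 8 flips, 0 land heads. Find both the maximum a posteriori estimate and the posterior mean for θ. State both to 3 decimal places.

maximum a posteriori estimate = 0.000, posterior mean = 0.083

Posterior: Beta(1+0, 3+8) = Beta(1, 11).
Since α = 1 ≤ 1 and β > 1, the Beta density is monotone decreasing on [0,1]; the mode is at 0.
Mean = 1/(1+11) = 0.083.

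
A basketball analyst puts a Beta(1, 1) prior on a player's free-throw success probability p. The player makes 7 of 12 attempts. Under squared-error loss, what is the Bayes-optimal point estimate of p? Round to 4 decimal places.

0.5714

Posterior: Beta(1+7, 1+5) = Beta(8, 6).
Mode = (8−1)/(8+6−2) = 7/12 = 0.5833.
Mean = 8/(8+6) = 8/14 = 0.5714.
Squared-error loss ⇒ the optimal estimator is the posterior mean.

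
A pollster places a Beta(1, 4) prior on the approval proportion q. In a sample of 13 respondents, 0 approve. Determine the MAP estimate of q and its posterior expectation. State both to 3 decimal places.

Posterior: Beta(1+0, 4+13) = Beta(1, 17).
Since α = 1 ≤ 1 and β > 1, the Beta density is monotone decreasing on [0,1]; the mode is at 0.
Mean = 1/(1+17) = 0.056.

q_MAP = 0.000, E[q|data] = 0.056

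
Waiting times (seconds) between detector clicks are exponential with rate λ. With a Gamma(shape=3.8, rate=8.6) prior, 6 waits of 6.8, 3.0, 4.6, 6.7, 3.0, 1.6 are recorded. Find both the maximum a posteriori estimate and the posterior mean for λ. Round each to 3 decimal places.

MAP = 0.257; posterior mean = 0.286

Σ times = 25.7. Posterior: Gamma(shape = 3.8+6 = 9.8, rate = 8.6+25.7 = 34.3).
Mode = (α−1)/β = 8.8/34.3 = 0.257.
Mean = α/β = 9.8/34.3 = 0.286.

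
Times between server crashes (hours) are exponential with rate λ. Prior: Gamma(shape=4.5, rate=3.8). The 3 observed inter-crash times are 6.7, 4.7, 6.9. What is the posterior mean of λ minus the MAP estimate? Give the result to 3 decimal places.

0.045

Σ times = 18.3. Posterior: Gamma(shape = 4.5+3 = 7.5, rate = 3.8+18.3 = 22.1).
Mode = (α−1)/β = 6.5/22.1 = 0.294.
Mean = α/β = 7.5/22.1 = 0.339.
Difference = 0.339 − 0.294 = 0.045.
Mean > mode: the posterior has a right tail.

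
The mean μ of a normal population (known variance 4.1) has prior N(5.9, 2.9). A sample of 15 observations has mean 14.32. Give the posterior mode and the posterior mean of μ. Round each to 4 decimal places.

Posterior for μ is Normal. Precision-weighted mean: (1/2.9·5.9 + 15/4.1·14.32) / (1/2.9 + 15/4.1) = 13.5947.
A Normal posterior is symmetric, so mode = mean.

MAP: 13.5947. Posterior mean: 13.5947.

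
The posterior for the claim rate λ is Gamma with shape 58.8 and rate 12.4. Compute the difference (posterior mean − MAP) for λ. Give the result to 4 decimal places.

Mode = (α−1)/β = 57.8/12.4 = 4.6613.
Mean = α/β = 58.8/12.4 = 4.7419.
Difference = 4.7419 − 4.6613 = 0.0806.

0.0806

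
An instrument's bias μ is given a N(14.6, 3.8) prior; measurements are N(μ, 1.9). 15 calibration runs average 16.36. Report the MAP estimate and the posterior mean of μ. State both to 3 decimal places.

MAP = 16.303, posterior mean = 16.303

Posterior for μ is Normal. Precision-weighted mean: (1/3.8·14.6 + 15/1.9·16.36) / (1/3.8 + 15/1.9) = 16.303.
A Normal posterior is symmetric, so mode = mean.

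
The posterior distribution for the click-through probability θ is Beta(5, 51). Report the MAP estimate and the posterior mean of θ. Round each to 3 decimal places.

MAP estimate = 0.074, posterior mean = 0.089

Mode = (5−1)/(5+51−2) = 4/54 = 0.074.
Mean = 5/(5+51) = 5/56 = 0.089.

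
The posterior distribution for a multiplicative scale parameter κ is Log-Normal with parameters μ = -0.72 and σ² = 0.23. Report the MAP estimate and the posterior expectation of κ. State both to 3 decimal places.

Mode = exp(μ − σ²) = exp(-0.95) = 0.387.
Mean = exp(μ + σ²/2) = exp(-0.605) = 0.546.

MAP estimate = 0.387, posterior expectation = 0.546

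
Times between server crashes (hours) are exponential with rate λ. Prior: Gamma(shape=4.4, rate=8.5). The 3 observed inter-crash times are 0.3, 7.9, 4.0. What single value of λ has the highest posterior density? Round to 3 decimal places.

Σ times = 12.2. Posterior: Gamma(shape = 4.4+3 = 7.4, rate = 8.5+12.2 = 20.7).
Mode = (α−1)/β = 6.4/20.7 = 0.309.
Mean = α/β = 7.4/20.7 = 0.357.
This is the posterior mode — the MAP estimate.

0.309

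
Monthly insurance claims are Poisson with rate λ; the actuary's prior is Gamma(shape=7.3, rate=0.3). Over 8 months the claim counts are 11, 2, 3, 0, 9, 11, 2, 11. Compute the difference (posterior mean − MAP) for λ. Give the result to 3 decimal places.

0.120

Σ counts = 49. Posterior: Gamma(shape = 7.3+49 = 56.3, rate = 0.3+8 = 8.3).
Mode = (α−1)/β = 55.3/8.3 = 6.663.
Mean = α/β = 56.3/8.3 = 6.783.
Difference = 6.783 − 6.663 = 0.120.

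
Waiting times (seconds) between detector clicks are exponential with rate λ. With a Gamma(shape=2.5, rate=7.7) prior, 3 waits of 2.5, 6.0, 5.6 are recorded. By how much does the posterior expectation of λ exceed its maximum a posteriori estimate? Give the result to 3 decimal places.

Σ times = 14.1. Posterior: Gamma(shape = 2.5+3 = 5.5, rate = 7.7+14.1 = 21.8).
Mode = (α−1)/β = 4.5/21.8 = 0.206.
Mean = α/β = 5.5/21.8 = 0.252.
Difference = 0.252 − 0.206 = 0.046.

0.046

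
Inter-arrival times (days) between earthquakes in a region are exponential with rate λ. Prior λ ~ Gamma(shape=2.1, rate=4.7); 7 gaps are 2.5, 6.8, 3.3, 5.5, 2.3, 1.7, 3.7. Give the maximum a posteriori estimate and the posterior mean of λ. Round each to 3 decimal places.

Σ times = 25.8. Posterior: Gamma(shape = 2.1+7 = 9.1, rate = 4.7+25.8 = 30.5).
Mode = (α−1)/β = 8.1/30.5 = 0.266.
Mean = α/β = 9.1/30.5 = 0.298.

λ_MAP = 0.266, E[λ|data] = 0.298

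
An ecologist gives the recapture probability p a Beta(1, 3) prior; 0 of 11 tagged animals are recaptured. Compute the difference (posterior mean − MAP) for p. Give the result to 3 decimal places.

Posterior: Beta(1+0, 3+11) = Beta(1, 14).
Since α = 1 ≤ 1 and β > 1, the Beta density is monotone decreasing on [0,1]; the mode is at 0.
Mean = 1/(1+14) = 0.067.
Difference = 0.067 − 0.000 = 0.067.

0.067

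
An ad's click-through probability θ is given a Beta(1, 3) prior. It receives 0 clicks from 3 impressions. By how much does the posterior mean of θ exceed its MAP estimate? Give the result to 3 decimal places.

0.143

Posterior: Beta(1+0, 3+3) = Beta(1, 6).
Since α = 1 ≤ 1 and β > 1, the Beta density is monotone decreasing on [0,1]; the mode is at 0.
Mean = 1/(1+6) = 0.143.
Difference = 0.143 − 0.000 = 0.143.
The posterior is right-skewed, so the mean exceeds the mode.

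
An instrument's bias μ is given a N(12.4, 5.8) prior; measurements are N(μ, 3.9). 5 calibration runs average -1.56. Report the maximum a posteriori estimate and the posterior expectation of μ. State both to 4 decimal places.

MAP = 0.0948; posterior mean = 0.0948

Posterior for μ is Normal. Precision-weighted mean: (1/5.8·12.4 + 5/3.9·-1.56) / (1/5.8 + 5/3.9) = 0.0948.
A Normal posterior is symmetric, so mode = mean.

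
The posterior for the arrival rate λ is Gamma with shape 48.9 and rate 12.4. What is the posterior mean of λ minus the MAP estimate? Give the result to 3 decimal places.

0.081

Mode = (α−1)/β = 47.9/12.4 = 3.863.
Mean = α/β = 48.9/12.4 = 3.944.
Difference = 3.944 − 3.863 = 0.081.
The mean is pulled above the mode by the posterior's right skew.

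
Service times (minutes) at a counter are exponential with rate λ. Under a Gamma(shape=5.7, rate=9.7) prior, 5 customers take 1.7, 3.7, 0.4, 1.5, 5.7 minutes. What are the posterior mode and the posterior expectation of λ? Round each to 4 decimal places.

Σ times = 13.0. Posterior: Gamma(shape = 5.7+5 = 10.7, rate = 9.7+13.0 = 22.7).
Mode = (α−1)/β = 9.7/22.7 = 0.4273.
Mean = α/β = 10.7/22.7 = 0.4714.

MAP = 0.4273, posterior mean = 0.4714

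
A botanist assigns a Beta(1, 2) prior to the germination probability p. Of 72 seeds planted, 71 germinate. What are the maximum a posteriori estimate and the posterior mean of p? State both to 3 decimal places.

Posterior: Beta(1+71, 2+1) = Beta(72, 3).
Mode = (72−1)/(72+3−2) = 71/73 = 0.973.
Mean = 72/(72+3) = 72/75 = 0.960.

MAP = 0.973, posterior mean = 0.960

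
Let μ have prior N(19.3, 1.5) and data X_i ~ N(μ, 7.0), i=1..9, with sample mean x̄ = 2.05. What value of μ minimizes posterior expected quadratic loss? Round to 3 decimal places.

Posterior for μ is Normal. Precision-weighted mean: (1/1.5·19.3 + 9/7.0·2.05) / (1/1.5 + 9/7.0) = 7.940.
A Normal posterior is symmetric, so mode = mean.
Quadratic loss ⇒ the optimal estimator is the posterior mean.

7.940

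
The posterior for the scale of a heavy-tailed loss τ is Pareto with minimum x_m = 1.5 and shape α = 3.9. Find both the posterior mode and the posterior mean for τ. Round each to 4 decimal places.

MAP: 1.5000. Posterior mean: 2.0172.

The Pareto density is strictly decreasing on [x_m, ∞), so the mode is x_m = 1.5000.
Mean = α·x_m/(α−1) = 3.9·1.5/2.9 = 2.0172.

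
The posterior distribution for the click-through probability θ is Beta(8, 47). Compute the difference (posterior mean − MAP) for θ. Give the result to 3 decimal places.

0.013

Mode = (8−1)/(8+47−2) = 7/53 = 0.132.
Mean = 8/(8+47) = 8/55 = 0.145.
Difference = 0.145 − 0.132 = 0.013.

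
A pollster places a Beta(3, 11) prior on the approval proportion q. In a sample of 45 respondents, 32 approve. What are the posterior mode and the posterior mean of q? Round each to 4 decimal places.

MAP = 0.5965, posterior mean = 0.5932

Posterior: Beta(3+32, 11+13) = Beta(35, 24).
Mode = (35−1)/(35+24−2) = 34/57 = 0.5965.
Mean = 35/(35+24) = 35/59 = 0.5932.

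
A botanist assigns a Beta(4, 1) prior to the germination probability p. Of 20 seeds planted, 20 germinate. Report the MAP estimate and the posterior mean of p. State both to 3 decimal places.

MAP = 1.000, posterior mean = 0.960

Posterior: Beta(4+20, 1+0) = Beta(24, 1).
Since β = 1 ≤ 1 and α > 1, the Beta density is monotone increasing on [0,1]; the mode is at 1.
Mean = 24/(24+1) = 0.960.
Left-skewed posterior ⇒ mean < mode.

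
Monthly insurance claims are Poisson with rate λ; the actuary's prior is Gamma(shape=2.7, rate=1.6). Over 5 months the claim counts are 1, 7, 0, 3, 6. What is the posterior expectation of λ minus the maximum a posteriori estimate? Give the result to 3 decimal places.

0.152

Σ counts = 17. Posterior: Gamma(shape = 2.7+17 = 19.7, rate = 1.6+5 = 6.6).
Mode = (α−1)/β = 18.7/6.6 = 2.833.
Mean = α/β = 19.7/6.6 = 2.985.
Difference = 2.985 − 2.833 = 0.152.
The mean is pulled above the mode by the posterior's right skew.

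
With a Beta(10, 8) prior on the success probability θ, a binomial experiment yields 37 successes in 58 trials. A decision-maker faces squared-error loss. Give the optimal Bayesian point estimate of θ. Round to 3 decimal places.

0.618

Posterior: Beta(10+37, 8+21) = Beta(47, 29).
Mode = (47−1)/(47+29−2) = 46/74 = 0.622.
Mean = 47/(47+29) = 47/76 = 0.618.
Squared-error loss ⇒ the optimal estimator is the posterior mean.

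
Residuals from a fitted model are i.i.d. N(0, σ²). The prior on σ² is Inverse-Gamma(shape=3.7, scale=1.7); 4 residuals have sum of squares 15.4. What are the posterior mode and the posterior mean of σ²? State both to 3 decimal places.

σ²_MAP = 1.403, E[σ²|data] = 2.000

Posterior: Inverse-Gamma(shape = 3.7+4/2 = 5.7, scale = 1.7+15.4/2 = 9.4).
Mode = β/(α+1) = 9.4/6.7 = 1.403.
Mean = β/(α−1) = 9.4/4.7 = 2.000.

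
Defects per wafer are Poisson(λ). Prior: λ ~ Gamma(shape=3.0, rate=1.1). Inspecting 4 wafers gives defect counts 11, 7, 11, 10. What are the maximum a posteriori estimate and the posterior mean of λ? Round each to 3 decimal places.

Σ counts = 39. Posterior: Gamma(shape = 3.0+39 = 42.0, rate = 1.1+4 = 5.1).
Mode = (α−1)/β = 41.0/5.1 = 8.039.
Mean = α/β = 42.0/5.1 = 8.235.

MAP = 8.039; posterior mean = 8.235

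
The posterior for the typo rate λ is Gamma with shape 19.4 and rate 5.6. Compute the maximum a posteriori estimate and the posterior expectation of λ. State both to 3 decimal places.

λ_MAP = 3.286, E[λ|data] = 3.464

Mode = (α−1)/β = 18.4/5.6 = 3.286.
Mean = α/β = 19.4/5.6 = 3.464.
The mean is pulled above the mode by the posterior's right skew.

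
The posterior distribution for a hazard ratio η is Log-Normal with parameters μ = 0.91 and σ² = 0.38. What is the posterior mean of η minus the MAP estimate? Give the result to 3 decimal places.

1.305

Mode = exp(μ − σ²) = exp(0.53) = 1.699.
Mean = exp(μ + σ²/2) = exp(1.100) = 3.004.
Difference = 3.004 − 1.699 = 1.305.
The posterior is right-skewed, so the mean exceeds the mode.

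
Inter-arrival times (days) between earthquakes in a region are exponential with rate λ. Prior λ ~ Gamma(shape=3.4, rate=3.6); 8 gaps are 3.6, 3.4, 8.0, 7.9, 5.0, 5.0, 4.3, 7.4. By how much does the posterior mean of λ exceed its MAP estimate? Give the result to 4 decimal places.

Σ times = 44.6. Posterior: Gamma(shape = 3.4+8 = 11.4, rate = 3.6+44.6 = 48.2).
Mode = (α−1)/β = 10.4/48.2 = 0.2158.
Mean = α/β = 11.4/48.2 = 0.2365.
Difference = 0.2365 − 0.2158 = 0.0207.
The posterior is right-skewed, so the mean exceeds the mode.

0.0207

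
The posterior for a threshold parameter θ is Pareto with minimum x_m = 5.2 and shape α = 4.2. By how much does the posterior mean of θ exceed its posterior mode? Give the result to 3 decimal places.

1.625

The Pareto density is strictly decreasing on [x_m, ∞), so the mode is x_m = 5.200.
Mean = α·x_m/(α−1) = 4.2·5.2/3.2 = 6.825.
Difference = 6.825 − 5.200 = 1.625.
Right-skewed posterior ⇒ mode < mean.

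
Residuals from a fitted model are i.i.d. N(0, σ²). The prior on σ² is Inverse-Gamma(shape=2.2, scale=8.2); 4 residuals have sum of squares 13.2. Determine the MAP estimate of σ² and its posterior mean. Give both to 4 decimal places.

Posterior: Inverse-Gamma(shape = 2.2+4/2 = 4.2, scale = 8.2+13.2/2 = 14.8).
Mode = β/(α+1) = 14.8/5.2 = 2.8462.
Mean = β/(α−1) = 14.8/3.2 = 4.6250.

MAP = 2.8462; posterior mean = 4.6250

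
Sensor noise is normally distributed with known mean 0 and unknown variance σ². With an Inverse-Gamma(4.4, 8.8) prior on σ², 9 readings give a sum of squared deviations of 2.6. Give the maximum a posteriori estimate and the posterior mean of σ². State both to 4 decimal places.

MAP: 1.0202. Posterior mean: 1.2785.

Posterior: Inverse-Gamma(shape = 4.4+9/2 = 8.9, scale = 8.8+2.6/2 = 10.1).
Mode = β/(α+1) = 10.1/9.9 = 1.0202.
Mean = β/(α−1) = 10.1/7.9 = 1.2785.
The posterior is right-skewed, so the mean exceeds the mode.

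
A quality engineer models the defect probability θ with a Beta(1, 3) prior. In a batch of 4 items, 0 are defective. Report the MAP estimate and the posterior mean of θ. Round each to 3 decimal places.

MAP = 0.000, posterior mean = 0.125

Posterior: Beta(1+0, 3+4) = Beta(1, 7).
Since α = 1 ≤ 1 and β > 1, the Beta density is monotone decreasing on [0,1]; the mode is at 0.
Mean = 1/(1+7) = 0.125.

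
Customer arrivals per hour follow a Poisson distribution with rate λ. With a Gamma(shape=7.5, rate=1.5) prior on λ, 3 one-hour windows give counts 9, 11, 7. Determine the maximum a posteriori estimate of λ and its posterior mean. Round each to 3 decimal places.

Σ counts = 27. Posterior: Gamma(shape = 7.5+27 = 34.5, rate = 1.5+3 = 4.5).
Mode = (α−1)/β = 33.5/4.5 = 7.444.
Mean = α/β = 34.5/4.5 = 7.667.
Right-skewed posterior ⇒ mode < mean.

MAP = 7.444, posterior mean = 7.667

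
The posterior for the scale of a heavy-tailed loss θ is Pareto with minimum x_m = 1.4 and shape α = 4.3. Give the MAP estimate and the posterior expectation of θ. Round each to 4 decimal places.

The Pareto density is strictly decreasing on [x_m, ∞), so the mode is x_m = 1.4000.
Mean = α·x_m/(α−1) = 4.3·1.4/3.3 = 1.8242.

MAP estimate = 1.4000, posterior expectation = 1.8242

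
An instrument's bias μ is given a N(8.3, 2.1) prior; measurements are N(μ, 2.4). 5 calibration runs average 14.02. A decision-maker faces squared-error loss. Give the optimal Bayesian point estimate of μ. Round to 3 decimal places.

12.956

Posterior for μ is Normal. Precision-weighted mean: (1/2.1·8.3 + 5/2.4·14.02) / (1/2.1 + 5/2.4) = 12.956.
A Normal posterior is symmetric, so mode = mean.
Squared-error loss ⇒ the optimal estimator is the posterior mean.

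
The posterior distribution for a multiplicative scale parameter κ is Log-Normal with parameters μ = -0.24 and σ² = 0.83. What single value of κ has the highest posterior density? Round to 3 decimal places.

Mode = exp(μ − σ²) = exp(-1.07) = 0.343.
Mean = exp(μ + σ²/2) = exp(0.175) = 1.191.
This is the posterior mode — the MAP estimate.

0.343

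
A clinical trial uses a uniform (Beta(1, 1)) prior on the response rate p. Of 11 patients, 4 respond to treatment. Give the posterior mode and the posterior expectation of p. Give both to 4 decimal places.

p_MAP = 0.3636, E[p|data] = 0.3846

Posterior: Beta(1+4, 1+7) = Beta(5, 8).
Mode = (5−1)/(5+8−2) = 4/11 = 0.3636.
With a flat prior the MAP equals the MLE, 4/11.
Mean = 5/(5+8) = 5/13 = 0.3846.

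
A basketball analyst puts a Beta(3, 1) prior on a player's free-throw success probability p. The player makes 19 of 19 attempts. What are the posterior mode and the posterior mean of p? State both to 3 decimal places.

Posterior: Beta(3+19, 1+0) = Beta(22, 1).
Since β = 1 ≤ 1 and α > 1, the Beta density is monotone increasing on [0,1]; the mode is at 1.
Mean = 22/(22+1) = 0.957.
The posterior is left-skewed, so the mode exceeds the mean.

p_MAP = 1.000, E[p|data] = 0.957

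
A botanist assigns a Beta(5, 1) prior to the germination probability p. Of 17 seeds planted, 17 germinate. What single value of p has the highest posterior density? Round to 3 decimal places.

Posterior: Beta(5+17, 1+0) = Beta(22, 1).
Since β = 1 ≤ 1 and α > 1, the Beta density is monotone increasing on [0,1]; the mode is at 1.
Mean = 22/(22+1) = 0.957.
This is the posterior mode — the MAP estimate.

1.000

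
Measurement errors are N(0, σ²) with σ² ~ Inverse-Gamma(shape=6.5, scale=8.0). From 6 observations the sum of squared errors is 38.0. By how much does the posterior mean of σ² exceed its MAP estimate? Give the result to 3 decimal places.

Posterior: Inverse-Gamma(shape = 6.5+6/2 = 9.5, scale = 8.0+38.0/2 = 27.0).
Mode = β/(α+1) = 27.0/10.5 = 2.571.
Mean = β/(α−1) = 27.0/8.5 = 3.176.
Difference = 3.176 − 2.571 = 0.605.

0.605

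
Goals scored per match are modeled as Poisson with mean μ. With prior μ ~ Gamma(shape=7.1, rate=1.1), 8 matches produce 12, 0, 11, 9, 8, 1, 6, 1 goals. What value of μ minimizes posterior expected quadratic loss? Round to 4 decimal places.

Σ counts = 48. Posterior: Gamma(shape = 7.1+48 = 55.1, rate = 1.1+8 = 9.1).
Mode = (α−1)/β = 54.1/9.1 = 5.9451.
Mean = α/β = 55.1/9.1 = 6.0549.
Quadratic loss ⇒ the optimal estimator is the posterior mean.

6.0549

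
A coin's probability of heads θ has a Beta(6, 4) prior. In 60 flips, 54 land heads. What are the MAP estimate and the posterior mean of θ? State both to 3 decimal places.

MAP estimate = 0.868, posterior mean = 0.857

Posterior: Beta(6+54, 4+6) = Beta(60, 10).
Mode = (60−1)/(60+10−2) = 59/68 = 0.868.
Mean = 60/(60+10) = 60/70 = 0.857.
The posterior is left-skewed, so the mode exceeds the mean.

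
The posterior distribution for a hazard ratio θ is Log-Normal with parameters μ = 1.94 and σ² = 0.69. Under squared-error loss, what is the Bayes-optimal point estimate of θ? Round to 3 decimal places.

Mode = exp(μ − σ²) = exp(1.25) = 3.490.
Mean = exp(μ + σ²/2) = exp(2.285) = 9.826.
Squared-error loss ⇒ the optimal estimator is the posterior mean.

9.826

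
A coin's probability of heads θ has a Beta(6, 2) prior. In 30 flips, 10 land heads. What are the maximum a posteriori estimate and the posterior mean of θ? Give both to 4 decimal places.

θ_MAP = 0.4167, E[θ|data] = 0.4211

Posterior: Beta(6+10, 2+20) = Beta(16, 22).
Mode = (16−1)/(16+22−2) = 15/36 = 0.4167.
Mean = 16/(16+22) = 16/38 = 0.4211.
The mean is pulled above the mode by the posterior's right skew.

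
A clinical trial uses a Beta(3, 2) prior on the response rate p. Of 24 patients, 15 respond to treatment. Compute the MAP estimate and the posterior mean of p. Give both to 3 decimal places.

Posterior: Beta(3+15, 2+9) = Beta(18, 11).
Mode = (18−1)/(18+11−2) = 17/27 = 0.630.
Mean = 18/(18+11) = 18/29 = 0.621.

MAP: 0.630. Posterior mean: 0.621.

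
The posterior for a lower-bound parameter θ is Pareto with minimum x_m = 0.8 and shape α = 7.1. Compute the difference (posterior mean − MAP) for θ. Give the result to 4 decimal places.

The Pareto density is strictly decreasing on [x_m, ∞), so the mode is x_m = 0.8000.
Mean = α·x_m/(α−1) = 7.1·0.8/6.1 = 0.9311.
Difference = 0.9311 − 0.8000 = 0.1311.
Mean > mode: the posterior has a right tail.

0.1311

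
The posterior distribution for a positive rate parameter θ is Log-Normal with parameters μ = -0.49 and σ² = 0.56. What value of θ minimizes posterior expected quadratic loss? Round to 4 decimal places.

0.8106

Mode = exp(μ − σ²) = exp(-1.05) = 0.3499.
Mean = exp(μ + σ²/2) = exp(-0.210) = 0.8106.
Quadratic loss ⇒ the optimal estimator is the posterior mean.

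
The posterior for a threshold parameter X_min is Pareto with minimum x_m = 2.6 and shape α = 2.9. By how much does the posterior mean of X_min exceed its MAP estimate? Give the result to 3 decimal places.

The Pareto density is strictly decreasing on [x_m, ∞), so the mode is x_m = 2.600.
Mean = α·x_m/(α−1) = 2.9·2.6/1.9 = 3.968.
Difference = 3.968 − 2.600 = 1.368.

1.368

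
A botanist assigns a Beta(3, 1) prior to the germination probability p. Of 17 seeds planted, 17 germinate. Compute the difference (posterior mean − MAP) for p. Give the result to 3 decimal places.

-0.048

Posterior: Beta(3+17, 1+0) = Beta(20, 1).
Since β = 1 ≤ 1 and α > 1, the Beta density is monotone increasing on [0,1]; the mode is at 1.
Mean = 20/(20+1) = 0.952.
Difference = 0.952 − 1.000 = -0.048.
Left-skewed posterior ⇒ mean < mode.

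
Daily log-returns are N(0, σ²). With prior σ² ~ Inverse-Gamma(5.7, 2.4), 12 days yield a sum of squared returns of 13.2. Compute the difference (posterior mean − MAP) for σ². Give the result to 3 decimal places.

Posterior: Inverse-Gamma(shape = 5.7+12/2 = 11.7, scale = 2.4+13.2/2 = 9.0).
Mode = β/(α+1) = 9.0/12.7 = 0.709.
Mean = β/(α−1) = 9.0/10.7 = 0.841.
Difference = 0.841 − 0.709 = 0.132.
The mean is pulled above the mode by the posterior's right skew.

0.132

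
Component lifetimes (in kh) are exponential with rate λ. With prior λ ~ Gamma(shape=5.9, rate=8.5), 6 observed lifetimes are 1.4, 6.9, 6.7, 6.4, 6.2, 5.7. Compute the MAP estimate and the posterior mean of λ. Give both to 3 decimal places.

MAP estimate = 0.261, posterior mean = 0.285

Σ times = 33.3. Posterior: Gamma(shape = 5.9+6 = 11.9, rate = 8.5+33.3 = 41.8).
Mode = (α−1)/β = 10.9/41.8 = 0.261.
Mean = α/β = 11.9/41.8 = 0.285.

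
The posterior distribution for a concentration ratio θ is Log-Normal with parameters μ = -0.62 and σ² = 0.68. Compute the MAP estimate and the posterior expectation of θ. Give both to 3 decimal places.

Mode = exp(μ − σ²) = exp(-1.30) = 0.273.
Mean = exp(μ + σ²/2) = exp(-0.280) = 0.756.
The posterior is right-skewed, so the mean exceeds the mode.

MAP = 0.273, posterior mean = 0.756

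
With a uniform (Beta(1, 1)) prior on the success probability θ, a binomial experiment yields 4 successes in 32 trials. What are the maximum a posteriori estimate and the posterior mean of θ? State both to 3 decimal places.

Posterior: Beta(1+4, 1+28) = Beta(5, 29).
Mode = (5−1)/(5+29−2) = 4/32 = 0.125.
With a flat prior the MAP equals the MLE, 4/32.
Mean = 5/(5+29) = 5/34 = 0.147.

MAP = 0.125, posterior mean = 0.147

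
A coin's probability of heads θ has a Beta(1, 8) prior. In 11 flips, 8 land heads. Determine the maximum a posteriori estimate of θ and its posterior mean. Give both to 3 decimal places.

Posterior: Beta(1+8, 8+3) = Beta(9, 11).
Mode = (9−1)/(9+11−2) = 8/18 = 0.444.
Mean = 9/(9+11) = 9/20 = 0.450.

MAP = 0.444, posterior mean = 0.450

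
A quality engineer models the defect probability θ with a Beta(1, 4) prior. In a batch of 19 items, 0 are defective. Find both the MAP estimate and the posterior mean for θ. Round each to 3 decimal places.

Posterior: Beta(1+0, 4+19) = Beta(1, 23).
Since α = 1 ≤ 1 and β > 1, the Beta density is monotone decreasing on [0,1]; the mode is at 0.
Mean = 1/(1+23) = 0.042.

MAP = 0.000, posterior mean = 0.042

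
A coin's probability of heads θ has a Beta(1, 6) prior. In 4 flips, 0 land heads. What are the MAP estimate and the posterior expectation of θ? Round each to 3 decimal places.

Posterior: Beta(1+0, 6+4) = Beta(1, 10).
Since α = 1 ≤ 1 and β > 1, the Beta density is monotone decreasing on [0,1]; the mode is at 0.
Mean = 1/(1+10) = 0.091.

MAP = 0.000, posterior mean = 0.091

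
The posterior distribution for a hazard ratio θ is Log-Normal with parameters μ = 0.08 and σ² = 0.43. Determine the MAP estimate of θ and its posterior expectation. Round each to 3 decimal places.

θ_MAP = 0.705, E[θ|data] = 1.343

Mode = exp(μ − σ²) = exp(-0.35) = 0.705.
Mean = exp(μ + σ²/2) = exp(0.295) = 1.343.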